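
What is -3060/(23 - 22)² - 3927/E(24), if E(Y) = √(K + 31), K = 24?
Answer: -3060 - 357*√55/5 ≈ -3589.5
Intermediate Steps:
E(Y) = √55 (E(Y) = √(24 + 31) = √55)
-3060/(23 - 22)² - 3927/E(24) = -3060/(23 - 22)² - 3927*√55/55 = -3060/(1²) - 357*√55/5 = -3060/1 - 357*√55/5 = -3060*1 - 357*√55/5 = -3060 - 357*√55/5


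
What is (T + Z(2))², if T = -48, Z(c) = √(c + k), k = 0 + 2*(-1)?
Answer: 2304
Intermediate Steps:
k = -2 (k = 0 - 2 = -2)
Z(c) = √(-2 + c) (Z(c) = √(c - 2) = √(-2 + c))
(T + Z(2))² = (-48 + √(-2 + 2))² = (-48 + √0)² = (-48 + 0)² = (-48)² = 2304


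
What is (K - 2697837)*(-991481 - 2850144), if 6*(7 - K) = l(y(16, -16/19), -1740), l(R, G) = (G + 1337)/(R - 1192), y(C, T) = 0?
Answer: 74123695542834875/7152 ≈ 1.0364e+13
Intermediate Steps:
l(R, G) = (1337 + G)/(-1192 + R)
K = 49661/7152 (K = 7 - (1337 - 1740)/(6*(-1192 + 0)) = 7 - (-403)/(6*(-1192)) = 7 - (-1)*(-403)/7152 = 7 - 1/6*403/1192 = 7 - 403/7152 = 49661/7152 ≈ 6.9436)
(K - 2697837)*(-991481 - 2850144) = (49661/7152 - 2697837)*(-991481 - 2850144) = -19294880563/7152*(-3841625) = 74123695542834875/7152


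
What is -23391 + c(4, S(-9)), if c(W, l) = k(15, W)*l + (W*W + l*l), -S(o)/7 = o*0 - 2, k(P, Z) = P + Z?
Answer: -22913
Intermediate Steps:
S(o) = 14 (S(o) = -7*(o*0 - 2) = -7*(0 - 2) = -7*(-2) = 14)
c(W, l) = W² + l² + l*(15 + W) (c(W, l) = (15 + W)*l + (W*W + l*l) = l*(15 + W) + (W² + l²) = W² + l² + l*(15 + W))
-23391 + c(4, S(-9)) = -23391 + (4² + 14² + 14*(15 + 4)) = -23391 + (16 + 196 + 14*19) = -23391 + (16 + 196 + 266) = -23391 + 478 = -22913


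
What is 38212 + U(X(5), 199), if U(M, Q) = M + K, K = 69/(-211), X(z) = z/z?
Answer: 8062874/211 ≈ 38213.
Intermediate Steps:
X(z) = 1
K = -69/211 (K = 69*(-1/211) = -69/211 ≈ -0.32701)
U(M, Q) = -69/211 + M (U(M, Q) = M - 69/211 = -69/211 + M)
38212 + U(X(5), 199) = 38212 + (-69/211 + 1) = 38212 + 142/211 = 8062874/211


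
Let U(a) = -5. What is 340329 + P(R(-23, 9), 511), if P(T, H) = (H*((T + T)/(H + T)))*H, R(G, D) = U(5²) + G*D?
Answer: -8956933/299 ≈ -29956.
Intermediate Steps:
R(G, D) = -5 + D*G (R(G, D) = -5 + G*D = -5 + D*G)
P(T, H) = 2*T*H²/(H + T) (P(T, H) = (H*((2*T)/(H + T)))*H = (H*(2*T/(H + T)))*H = (2*H*T/(H + T))*H = 2*T*H²/(H + T))
340329 + P(R(-23, 9), 511) = 340329 + 2*(-5 + 9*(-23))*511²/(511 + (-5 + 9*(-23))) = 340329 + 2*(-5 - 207)*261121/(511 + (-5 - 207)) = 340329 + 2*(-212)*261121/(511 - 212) = 340329 + 2*(-212)*261121/299 = 340329 + 2*(-212)*261121*(1/299) = 340329 - 110715304/299 = -8956933/299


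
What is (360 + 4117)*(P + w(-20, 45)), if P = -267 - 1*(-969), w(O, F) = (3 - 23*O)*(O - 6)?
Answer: -50751272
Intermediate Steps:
w(O, F) = (-6 + O)*(3 - 23*O) (w(O, F) = (3 - 23*O)*(-6 + O) = (-6 + O)*(3 - 23*O))
P = 702 (P = -267 + 969 = 702)
(360 + 4117)*(P + w(-20, 45)) = (360 + 4117)*(702 + (-18 - 23*(-20)² + 141*(-20))) = 4477*(702 + (-18 - 23*400 - 2820)) = 4477*(702 + (-18 - 9200 - 2820)) = 4477*(702 - 12038) = 4477*(-11336) = -50751272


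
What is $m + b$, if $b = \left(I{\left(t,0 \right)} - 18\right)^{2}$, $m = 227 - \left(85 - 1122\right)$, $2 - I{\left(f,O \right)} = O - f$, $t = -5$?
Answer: $1705$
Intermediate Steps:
$I{\left(f,O \right)} = 2 + f - O$ ($I{\left(f,O \right)} = 2 - \left(O - f\right) = 2 + f - O$)
$m = 1264$ ($m = 227 - -1037 = 227 + 1037 = 1264$)
$b = 441$ ($b = \left(\left(2 - 5 - 0\right) - 18\right)^{2} = \left(\left(2 - 5 + 0\right) - 18\right)^{2} = \left(-3 - 18\right)^{2} = \left(-21\right)^{2} = 441$)
$m + b = 1264 + 441 = 1705$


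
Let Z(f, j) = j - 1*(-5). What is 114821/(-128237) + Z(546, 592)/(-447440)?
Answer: -51452065729/57378363280 ≈ -0.89672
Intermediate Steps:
Z(f, j) = 5 + j (Z(f, j) = j + 5 = 5 + j)
114821/(-128237) + Z(546, 592)/(-447440) = 114821/(-128237) + (5 + 592)/(-447440) = 114821*(-1/128237) + 597*(-1/447440) = -114821/128237 - 597/447440 = -51452065729/57378363280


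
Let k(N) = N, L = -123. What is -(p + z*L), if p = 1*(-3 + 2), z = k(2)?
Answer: 247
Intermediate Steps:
z = 2
p = -1 (p = 1*(-1) = -1)
-(p + z*L) = -(-1 + 2*(-123)) = -(-1 - 246) = -1*(-247) = 247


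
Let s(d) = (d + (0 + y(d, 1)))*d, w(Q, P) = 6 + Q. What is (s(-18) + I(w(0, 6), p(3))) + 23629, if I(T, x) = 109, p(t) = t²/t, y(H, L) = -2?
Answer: 24098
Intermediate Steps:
p(t) = t
s(d) = d*(-2 + d) (s(d) = (d + (0 - 2))*d = (d - 2)*d = (-2 + d)*d = d*(-2 + d))
(s(-18) + I(w(0, 6), p(3))) + 23629 = (-18*(-2 - 18) + 109) + 23629 = (-18*(-20) + 109) + 23629 = (360 + 109) + 23629 = 469 + 23629 = 24098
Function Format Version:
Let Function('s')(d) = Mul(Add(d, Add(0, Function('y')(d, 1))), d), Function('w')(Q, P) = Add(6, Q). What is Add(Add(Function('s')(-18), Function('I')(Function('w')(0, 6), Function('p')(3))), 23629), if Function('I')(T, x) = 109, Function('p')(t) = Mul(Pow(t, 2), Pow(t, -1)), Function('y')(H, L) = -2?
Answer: 24098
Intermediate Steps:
Function('p')(t) = t
Function('s')(d) = Mul(d, Add(-2, d)) (Function('s')(d) = Mul(Add(d, Add(0, -2)), d) = Mul(Add(d, -2), d) = Mul(Add(-2, d), d) = Mul(d, Add(-2, d)))
Add(Add(Function('s')(-18), Function('I')(Function('w')(0, 6), Function('p')(3))), 23629) = Add(Add(Mul(-18, Add(-2, -18)), 109), 23629) = Add(Add(Mul(-18, -20), 109), 23629) = Add(Add(360, 109), 23629) = Add(469, 23629) = 24098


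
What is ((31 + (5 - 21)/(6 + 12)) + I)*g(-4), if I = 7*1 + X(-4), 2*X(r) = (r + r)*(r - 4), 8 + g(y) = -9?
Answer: -10574/9 ≈ -1174.9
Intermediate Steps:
g(y) = -17 (g(y) = -8 - 9 = -17)
X(r) = r*(-4 + r) (X(r) = ((r + r)*(r - 4))/2 = ((2*r)*(-4 + r))/2 = (2*r*(-4 + r))/2 = r*(-4 + r))
I = 39 (I = 7*1 - 4*(-4 - 4) = 7 - 4*(-8) = 7 + 32 = 39)
((31 + (5 - 21)/(6 + 12)) + I)*g(-4) = ((31 + (5 - 21)/(6 + 12)) + 39)*(-17) = ((31 - 16/18) + 39)*(-17) = ((31 - 16*1/18) + 39)*(-17) = ((31 - 8/9) + 39)*(-17) = (271/9 + 39)*(-17) = (622/9)*(-17) = -10574/9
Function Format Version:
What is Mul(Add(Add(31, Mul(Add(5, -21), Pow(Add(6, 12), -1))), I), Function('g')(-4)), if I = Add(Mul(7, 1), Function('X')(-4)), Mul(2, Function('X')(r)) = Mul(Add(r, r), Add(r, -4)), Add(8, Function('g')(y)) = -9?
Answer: Rational(-10574, 9) ≈ -1174.9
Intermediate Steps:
Function('g')(y) = -17 (Function('g')(y) = Add(-8, -9) = -17)
Function('X')(r) = Mul(r, Add(-4, r)) (Function('X')(r) = Mul(Rational(1, 2), Mul(Add(r, r), Add(r, -4))) = Mul(Rational(1, 2), Mul(Mul(2, r), Add(-4, r))) = Mul(Rational(1, 2), Mul(2, r, Add(-4, r))) = Mul(r, Add(-4, r)))
I = 39 (I = Add(Mul(7, 1), Mul(-4, Add(-4, -4))) = Add(7, Mul(-4, -8)) = Add(7, 32) = 39)
Mul(Add(Add(31, Mul(Add(5, -21), Pow(Add(6, 12), -1))), I), Function('g')(-4)) = Mul(Add(Add(31, Mul(Add(5, -21), Pow(Add(6, 12), -1))), 39), -17) = Mul(Add(Add(31, Mul(-16, Pow(18, -1))), 39), -17) = Mul(Add(Add(31, Mul(-16, Rational(1, 18))), 39), -17) = Mul(Add(Add(31, Rational(-8, 9)), 39), -17) = Mul(Add(Rational(271, 9), 39), -17) = Mul(Rational(622, 9), -17) = Rational(-10574, 9)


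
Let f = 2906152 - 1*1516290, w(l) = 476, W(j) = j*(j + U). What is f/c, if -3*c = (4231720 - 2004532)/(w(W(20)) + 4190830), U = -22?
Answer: -1456334234943/185599 ≈ -7.8467e+6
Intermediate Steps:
W(j) = j*(-22 + j) (W(j) = j*(j - 22) = j*(-22 + j))
f = 1389862 (f = 2906152 - 1516290 = 1389862)
c = -371198/2095653 (c = -(4231720 - 2004532)/(3*(476 + 4190830)) = -742396/4191306 = -⅓*371198/698551 = -371198/2095653 ≈ -0.17713)
f/c = 1389862/(-371198/2095653) = 1389862*(-2095653/371198) = -1456334234943/185599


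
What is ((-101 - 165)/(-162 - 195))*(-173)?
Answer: -6574/51 ≈ -128.90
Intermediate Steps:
((-101 - 165)/(-162 - 195))*(-173) = -266/(-357)*(-173) = -266*(-1/357)*(-173) = (38/51)*(-173) = -6574/51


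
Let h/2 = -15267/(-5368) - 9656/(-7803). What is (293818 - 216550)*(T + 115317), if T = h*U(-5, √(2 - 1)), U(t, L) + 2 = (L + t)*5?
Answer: 83030451552742/9333 ≈ 8.8964e+9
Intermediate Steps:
U(t, L) = -2 + 5*L + 5*t (U(t, L) = -2 + (L + t)*5 = -2 + (5*L + 5*t) = -2 + 5*L + 5*t)
h = 10056577/1231956 (h = 2*(-15267/(-5368) - 9656/(-7803)) = 2*(-15267*(-1/5368) - 9656*(-1/7803)) = 2*(15267/5368 + 568/459) = 2*(10056577/2463912) = 10056577/1231956 ≈ 8.1631)
T = -10056577/55998 (T = 10056577*(-2 + 5*√(2 - 1) + 5*(-5))/1231956 = 10056577*(-2 + 5*√1 - 25)/1231956 = 10056577*(-2 + 5*1 - 25)/1231956 = 10056577*(-2 + 5 - 25)/1231956 = (10056577/1231956)*(-22) = -10056577/55998 ≈ -179.59)
(293818 - 216550)*(T + 115317) = (293818 - 216550)*(-10056577/55998 + 115317) = 77268*(6447464789/55998) = 83030451552742/9333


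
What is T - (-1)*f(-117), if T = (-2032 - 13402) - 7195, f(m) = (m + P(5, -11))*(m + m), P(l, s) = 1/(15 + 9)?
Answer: 18957/4 ≈ 4739.3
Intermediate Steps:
P(l, s) = 1/24
f(m) = 2*m*(1/24 + m) (f(m) = (m + 1/24)*(m + m) = (1/24 + m)*(2*m) = 2*m*(1/24 + m))
T = -22629 (T = -15434 - 7195 = -22629)
T - (-1)*f(-117) = -22629 - (-1)*(1/12)*(-117)*(1 + 24*(-117)) = -22629 - (-1)*(1/12)*(-117)*(1 - 2808) = -22629 - (-1)*(1/12)*(-117)*(-2807) = -22629 - (-1)*109473/4 = -22629 - 1*(-109473/4) = -22629 + 109473/4 = 18957/4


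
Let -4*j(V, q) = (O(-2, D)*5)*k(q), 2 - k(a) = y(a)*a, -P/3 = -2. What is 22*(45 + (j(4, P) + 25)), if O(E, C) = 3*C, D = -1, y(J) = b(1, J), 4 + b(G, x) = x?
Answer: 715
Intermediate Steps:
b(G, x) = -4 + x
P = 6 (P = -3*(-2) = 6)
y(J) = -4 + J
k(a) = 2 - a*(-4 + a) (k(a) = 2 - (-4 + a)*a = 2 - a*(-4 + a))
j(V, q) = 15/2 - 15*q*(-4 + q)/4 (j(V, q) = -(3*(-1))*5*(2 - q*(-4 + q))/4 = -(-3*5)*(2 - q*(-4 + q))/4 = -(-15)*(2 - q*(-4 + q))/4 = -(-30 + 15*q*(-4 + q))/4 = 15/2 - 15*q*(-4 + q)/4)
22*(45 + (j(4, P) + 25)) = 22*(45 + ((15/2 - 15/4*6*(-4 + 6)) + 25)) = 22*(45 + ((15/2 - 15/4*6*2) + 25)) = 22*(45 + ((15/2 - 45) + 25)) = 22*(45 + (-75/2 + 25)) = 22*(45 - 25/2) = 22*(65/2) = 715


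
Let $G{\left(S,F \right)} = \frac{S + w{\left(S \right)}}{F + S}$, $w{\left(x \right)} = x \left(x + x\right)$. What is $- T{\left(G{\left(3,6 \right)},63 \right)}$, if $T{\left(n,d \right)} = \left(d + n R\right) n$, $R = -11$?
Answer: $- \frac{784}{9} \approx -87.111$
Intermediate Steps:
$w{\left(x \right)} = 2 x^{2}$ ($w{\left(x \right)} = x 2 x = 2 x^{2}$)
$G{\left(S,F \right)} = \frac{S + 2 S^{2}}{F + S}$
$T{\left(n,d \right)} = n \left(d - 11 n\right)$ ($T{\left(n,d \right)} = \left(d + n \left(-11\right)\right) n = \left(d - 11 n\right) n = n \left(d - 11 n\right)$)
$- T{\left(G{\left(3,6 \right)},63 \right)} = - \frac{3 \left(1 + 2 \cdot 3\right)}{6 + 3} \left(63 - 11 \frac{3 \left(1 + 2 \cdot 3\right)}{6 + 3}\right) = - \frac{3 \left(1 + 6\right)}{9} \left(63 - 11 \frac{3 \left(1 + 6\right)}{9}\right) = - 3 \cdot \frac{1}{9} \cdot 7 \left(63 - 11 \cdot 3 \cdot \frac{1}{9} \cdot 7\right) = - \frac{7 \left(63 - \frac{77}{3}\right)}{3} = - \frac{7 \cdot 112}{3 \cdot 3} = \left(-1\right) \frac{784}{9} = - \frac{784}{9}$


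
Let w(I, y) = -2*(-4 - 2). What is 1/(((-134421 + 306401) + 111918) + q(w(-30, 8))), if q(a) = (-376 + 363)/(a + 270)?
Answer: 282/80059223 ≈ 3.5224e-6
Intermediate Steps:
w(I, y) = 12 (w(I, y) = -2*(-6) = 12)
q(a) = -13/(270 + a)
1/(((-134421 + 306401) + 111918) + q(w(-30, 8))) = 1/(((-134421 + 306401) + 111918) - 13/(270 + 12)) = 1/((171980 + 111918) - 13/282) = 1/(283898 - 13*1/282) = 1/(283898 - 13/282) = 1/(80059223/282) = 282/80059223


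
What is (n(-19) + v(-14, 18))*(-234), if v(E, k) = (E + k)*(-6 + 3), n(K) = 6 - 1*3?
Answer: 2106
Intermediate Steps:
n(K) = 3 (n(K) = 6 - 3 = 3)
v(E, k) = -3*E - 3*k (v(E, k) = (E + k)*(-3) = -3*E - 3*k)
(n(-19) + v(-14, 18))*(-234) = (3 + (-3*(-14) - 3*18))*(-234) = (3 + (42 - 54))*(-234) = (3 - 12)*(-234) = -9*(-234) = 2106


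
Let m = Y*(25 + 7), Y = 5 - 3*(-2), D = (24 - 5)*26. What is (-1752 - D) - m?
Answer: -2598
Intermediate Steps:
D = 494 (D = 19*26 = 494)
Y = 11 (Y = 5 + 6 = 11)
m = 352 (m = 11*(25 + 7) = 11*32 = 352)
(-1752 - D) - m = (-1752 - 1*494) - 1*352 = (-1752 - 494) - 352 = -2246 - 352 = -2598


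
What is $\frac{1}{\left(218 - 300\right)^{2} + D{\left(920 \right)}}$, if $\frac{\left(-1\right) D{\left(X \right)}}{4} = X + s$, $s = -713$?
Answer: $\frac{1}{5896} \approx 0.00016961$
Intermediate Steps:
$D{\left(X \right)} = 2852 - 4 X$ ($D{\left(X \right)} = - 4 \left(X - 713\right) = - 4 \left(-713 + X\right) = 2852 - 4 X$)
$\frac{1}{\left(218 - 300\right)^{2} + D{\left(920 \right)}} = \frac{1}{\left(218 - 300\right)^{2} + \left(2852 - 3680\right)} = \frac{1}{\left(-82\right)^{2} + \left(2852 - 3680\right)} = \frac{1}{6724 - 828} = \frac{1}{5896}$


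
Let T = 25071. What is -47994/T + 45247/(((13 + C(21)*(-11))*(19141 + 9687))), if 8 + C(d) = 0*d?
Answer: -46202095565/24332475196 ≈ -1.8988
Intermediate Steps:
C(d) = -8 (C(d) = -8 + 0*d = -8 + 0 = -8)
-47994/T + 45247/(((13 + C(21)*(-11))*(19141 + 9687))) = -47994/25071 + 45247/(((13 - 8*(-11))*(19141 + 9687))) = -47994*1/25071 + 45247/(((13 + 88)*28828)) = -15998/8357 + 45247/((101*28828)) = -15998/8357 + 45247/2911628 = -46202095565/24332475196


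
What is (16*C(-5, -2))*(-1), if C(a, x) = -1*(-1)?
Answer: -16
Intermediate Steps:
C(a, x) = 1
(16*C(-5, -2))*(-1) = (16*1)*(-1) = 16*(-1) = -16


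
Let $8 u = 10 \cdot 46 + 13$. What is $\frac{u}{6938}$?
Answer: $\frac{473}{55504} \approx 0.0085219$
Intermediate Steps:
$u = \frac{473}{8}$ ($u = \frac{10 \cdot 46 + 13}{8} = \frac{460 + 13}{8} = \frac{1}{8} \cdot 473 = \frac{473}{8} \approx 59.125$)
$\frac{u}{6938} = \frac{473}{8 \cdot 6938} = \frac{473}{8} \cdot \frac{1}{6938} = \frac{473}{55504}$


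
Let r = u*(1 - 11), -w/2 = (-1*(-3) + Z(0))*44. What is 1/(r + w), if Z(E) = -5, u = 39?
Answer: -1/214 ≈ -0.0046729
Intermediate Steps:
w = 176 (w = -2*(-1*(-3) - 5)*44 = -2*(3 - 5)*44 = -(-4)*44 = -2*(-88) = 176)
r = -390 (r = 39*(1 - 11) = 39*(-10) = -390)
1/(r + w) = 1/(-390 + 176) = 1/(-214) = -1/214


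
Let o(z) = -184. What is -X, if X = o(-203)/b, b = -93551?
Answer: -184/93551 ≈ -0.0019668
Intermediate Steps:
X = 184/93551 (X = -184/(-93551) = -184*(-1/93551) = 184/93551 ≈ 0.0019668)
-X = -1*184/93551 = -184/93551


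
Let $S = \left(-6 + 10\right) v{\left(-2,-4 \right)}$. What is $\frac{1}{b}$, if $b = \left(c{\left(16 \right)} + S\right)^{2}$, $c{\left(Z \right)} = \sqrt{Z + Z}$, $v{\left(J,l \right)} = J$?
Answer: $\frac{1}{16 \left(2 - \sqrt{2}\right)^{2}} \approx 0.18214$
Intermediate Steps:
$c{\left(Z \right)} = \sqrt{2} \sqrt{Z}$ ($c{\left(Z \right)} = \sqrt{2 Z} = \sqrt{2} \sqrt{Z}$)
$S = -8$ ($S = \left(-6 + 10\right) \left(-2\right) = 4 \left(-2\right) = -8$)
$b = \left(-8 + 4 \sqrt{2}\right)^{2}$ ($b = \left(\sqrt{2} \sqrt{16} - 8\right)^{2} = \left(\sqrt{2} \cdot 4 - 8\right)^{2} = \left(4 \sqrt{2} - 8\right)^{2} = \left(-8 + 4 \sqrt{2}\right)^{2} \approx 5.4903$)
$\frac{1}{b} = \frac{1}{96 - 64 \sqrt{2}}$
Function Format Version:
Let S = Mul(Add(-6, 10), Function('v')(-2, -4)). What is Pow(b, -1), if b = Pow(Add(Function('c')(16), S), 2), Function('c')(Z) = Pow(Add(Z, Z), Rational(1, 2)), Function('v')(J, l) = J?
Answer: Mul(Rational(1, 16), Pow(Add(2, Mul(-1, Pow(2, Rational(1, 2)))), -2)) ≈ 0.18214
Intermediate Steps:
Function('c')(Z) = Mul(Pow(2, Rational(1, 2)), Pow(Z, Rational(1, 2))) (Function('c')(Z) = Pow(Mul(2, Z), Rational(1, 2)) = Mul(Pow(2, Rational(1, 2)), Pow(Z, Rational(1, 2))))
S = -8 (S = Mul(Add(-6, 10), -2) = Mul(4, -2) = -8)
b = Pow(Add(-8, Mul(4, Pow(2, Rational(1, 2)))), 2) (b = Pow(Add(Mul(Pow(2, Rational(1, 2)), Pow(16, Rational(1, 2))), -8), 2) = Pow(Add(Mul(Pow(2, Rational(1, 2)), 4), -8), 2) = Pow(Add(Mul(4, Pow(2, Rational(1, 2))), -8), 2) = Pow(Add(-8, Mul(4, Pow(2, Rational(1, 2)))), 2) ≈ 5.4903)
Pow(b, -1) = Pow(Add(96, Mul(-64, Pow(2, Rational(1, 2)))), -1)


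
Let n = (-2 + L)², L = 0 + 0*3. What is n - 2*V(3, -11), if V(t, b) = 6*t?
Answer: -32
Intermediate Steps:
L = 0 (L = 0 + 0 = 0)
n = 4 (n = (-2 + 0)² = (-2)² = 4)
n - 2*V(3, -11) = 4 - 12*3 = 4 - 2*18 = 4 - 36 = -32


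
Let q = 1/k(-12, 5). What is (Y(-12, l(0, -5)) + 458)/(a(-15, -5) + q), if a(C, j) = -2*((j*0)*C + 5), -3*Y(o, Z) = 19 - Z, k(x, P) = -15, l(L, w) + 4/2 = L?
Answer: -6765/151 ≈ -44.801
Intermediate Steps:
l(L, w) = -2 + L
Y(o, Z) = -19/3 + Z/3 (Y(o, Z) = -(19 - Z)/3 = -19/3 + Z/3)
a(C, j) = -10 (a(C, j) = -2*(0*C + 5) = -2*(0 + 5) = -2*5 = -10)
q = -1/15 (q = 1/(-15) = -1/15 ≈ -0.066667)
(Y(-12, l(0, -5)) + 458)/(a(-15, -5) + q) = ((-19/3 + (-2 + 0)/3) + 458)/(-10 - 1/15) = ((-19/3 + (⅓)*(-2)) + 458)/(-151/15) = ((-19/3 - ⅔) + 458)*(-15/151) = (-7 + 458)*(-15/151) = 451*(-15/151) = -6765/151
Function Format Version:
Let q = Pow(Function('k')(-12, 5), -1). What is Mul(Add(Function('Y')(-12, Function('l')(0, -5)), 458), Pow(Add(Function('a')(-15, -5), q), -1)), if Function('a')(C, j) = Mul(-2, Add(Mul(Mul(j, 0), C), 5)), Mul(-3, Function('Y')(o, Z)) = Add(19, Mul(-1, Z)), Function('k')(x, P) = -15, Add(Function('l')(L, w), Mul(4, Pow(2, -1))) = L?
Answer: Rational(-6765, 151) ≈ -44.801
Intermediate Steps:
Function('l')(L, w) = Add(-2, L)
Function('Y')(o, Z) = Add(Rational(-19, 3), Mul(Rational(1, 3), Z)) (Function('Y')(o, Z) = Mul(Rational(-1, 3), Add(19, Mul(-1, Z))) = Add(Rational(-19, 3), Mul(Rational(1, 3), Z)))
Function('a')(C, j) = -10 (Function('a')(C, j) = Mul(-2, Add(Mul(0, C), 5)) = Mul(-2, Add(0, 5)) = Mul(-2, 5) = -10)
q = Rational(-1, 15) (q = Pow(-15, -1) = Rational(-1, 15) ≈ -0.066667)
Mul(Add(Function('Y')(-12, Function('l')(0, -5)), 458), Pow(Add(Function('a')(-15, -5), q), -1)) = Mul(Add(Add(Rational(-19, 3), Mul(Rational(1, 3), Add(-2, 0))), 458), Pow(Add(-10, Rational(-1, 15)), -1)) = Mul(Add(Add(Rational(-19, 3), Mul(Rational(1, 3), -2)), 458), Pow(Rational(-151, 15), -1)) = Mul(Add(Add(Rational(-19, 3), Rational(-2, 3)), 458), Rational(-15, 151)) = Mul(Add(-7, 458), Rational(-15, 151)) = Mul(451, Rational(-15, 151)) = Rational(-6765, 151)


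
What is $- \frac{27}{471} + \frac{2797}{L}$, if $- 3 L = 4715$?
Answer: $- \frac{1359822}{740255} \approx -1.837$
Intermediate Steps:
$L = - \frac{4715}{3}$ ($L = \left(- \frac{1}{3}\right) 4715 = - \frac{4715}{3} \approx -1571.7$)
$- \frac{27}{471} + \frac{2797}{L} = - \frac{27}{471} + \frac{2797}{- \frac{4715}{3}} = \left(-27\right) \frac{1}{471} + 2797 \left(- \frac{3}{4715}\right) = - \frac{9}{157} - \frac{8391}{4715} = - \frac{1359822}{740255}$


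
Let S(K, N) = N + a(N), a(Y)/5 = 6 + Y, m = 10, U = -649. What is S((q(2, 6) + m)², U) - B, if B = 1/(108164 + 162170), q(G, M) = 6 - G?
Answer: -1044570577/270334 ≈ -3864.0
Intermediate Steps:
B = 1/270334 ≈ 3.6991e-6
a(Y) = 30 + 5*Y (a(Y) = 5*(6 + Y) = 30 + 5*Y)
S(K, N) = 30 + 6*N (S(K, N) = N + (30 + 5*N) = 30 + 6*N)
S((q(2, 6) + m)², U) - B = (30 + 6*(-649)) - 1*1/270334 = (30 - 3894) - 1/270334 = -3864 - 1/270334 = -1044570577/270334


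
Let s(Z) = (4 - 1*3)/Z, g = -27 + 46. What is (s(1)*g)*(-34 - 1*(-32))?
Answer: -38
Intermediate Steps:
g = 19
s(Z) = 1/Z (s(Z) = (4 - 3)/Z = 1/Z)
(s(1)*g)*(-34 - 1*(-32)) = (19/1)*(-34 - 1*(-32)) = (1*19)*(-34 + 32) = 19*(-2) = -38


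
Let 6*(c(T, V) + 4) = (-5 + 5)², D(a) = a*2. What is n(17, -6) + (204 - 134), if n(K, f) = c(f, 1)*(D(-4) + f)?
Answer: 126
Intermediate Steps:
D(a) = 2*a
c(T, V) = -4 (c(T, V) = -4 + (-5 + 5)²/6 = -4 + (⅙)*0² = -4 + (⅙)*0 = -4 + 0 = -4)
n(K, f) = 32 - 4*f (n(K, f) = -4*(2*(-4) + f) = -4*(-8 + f) = 32 - 4*f)
n(17, -6) + (204 - 134) = (32 - 4*(-6)) + (204 - 134) = (32 + 24) + 70 = 56 + 70 = 126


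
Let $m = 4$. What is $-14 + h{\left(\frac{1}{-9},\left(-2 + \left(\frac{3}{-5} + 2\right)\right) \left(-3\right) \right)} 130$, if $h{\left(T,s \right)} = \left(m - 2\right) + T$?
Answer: $\frac{2084}{9} \approx 231.56$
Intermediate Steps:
$h{\left(T,s \right)} = 2 + T$ ($h{\left(T,s \right)} = \left(4 - 2\right) + T = 2 + T$)
$-14 + h{\left(\frac{1}{-9},\left(-2 + \left(\frac{3}{-5} + 2\right)\right) \left(-3\right) \right)} 130 = -14 + \left(2 + \frac{1}{-9}\right) 130 = -14 + \left(2 - \frac{1}{9}\right) 130 = -14 + \frac{17}{9} \cdot 130 = -14 + \frac{2210}{9} = \frac{2084}{9}$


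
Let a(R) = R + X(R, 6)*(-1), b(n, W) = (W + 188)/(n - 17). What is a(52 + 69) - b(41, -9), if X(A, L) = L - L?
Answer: 2725/24 ≈ 113.54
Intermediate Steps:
X(A, L) = 0
b(n, W) = (188 + W)/(-17 + n)
a(R) = R (a(R) = R + 0*(-1) = R + 0 = R)
a(52 + 69) - b(41, -9) = (52 + 69) - (188 - 9)/(-17 + 41) = 121 - 179/24 = 2725/24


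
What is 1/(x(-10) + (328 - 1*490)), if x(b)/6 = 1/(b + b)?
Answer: -10/1623 ≈ -0.0061614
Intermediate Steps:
x(b) = 3/b (x(b) = 6/(b + b) = 6/((2*b)) = 6*(1/(2*b)) = 3/b)
1/(x(-10) + (328 - 1*490)) = 1/(3/(-10) + (328 - 1*490)) = 1/(3*(-⅒) + (328 - 490)) = 1/(-3/10 - 162) = 1/(-1623/10) = -10/1623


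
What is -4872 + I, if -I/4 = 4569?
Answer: -23148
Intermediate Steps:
I = -18276 (I = -4*4569 = -18276)
-4872 + I = -4872 - 18276 = -23148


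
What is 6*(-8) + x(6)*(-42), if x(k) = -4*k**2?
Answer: 6000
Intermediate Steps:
6*(-8) + x(6)*(-42) = 6*(-8) - 4*6**2*(-42) = -48 - 4*36*(-42) = -48 - 144*(-42) = -48 + 6048 = 6000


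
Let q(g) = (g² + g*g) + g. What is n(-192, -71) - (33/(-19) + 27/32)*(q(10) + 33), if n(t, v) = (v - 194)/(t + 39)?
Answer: 20349317/93024 ≈ 218.75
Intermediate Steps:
q(g) = g + 2*g² (q(g) = (g² + g²) + g = 2*g² + g = g + 2*g²)
n(t, v) = (-194 + v)/(39 + t)
n(-192, -71) - (33/(-19) + 27/32)*(q(10) + 33) = (-194 - 71)/(39 - 192) - (33/(-19) + 27/32)*(10*(1 + 2*10) + 33) = -265/(-153) - (33*(-1/19) + 27*(1/32))*(10*(1 + 20) + 33) = -1/153*(-265) - (-33/19 + 27/32)*(10*21 + 33) = 265/153 - (-543)*(210 + 33)/608 = 265/153 - (-543)*243/608 = 265/153 - 1*(-131949/608) = 265/153 + 131949/608 = 20349317/93024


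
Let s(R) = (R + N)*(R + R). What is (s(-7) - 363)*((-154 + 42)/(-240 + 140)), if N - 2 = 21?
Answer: -16436/25 ≈ -657.44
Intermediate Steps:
N = 23 (N = 2 + 21 = 23)
s(R) = 2*R*(23 + R) (s(R) = (R + 23)*(R + R) = (23 + R)*(2*R) = 2*R*(23 + R))
(s(-7) - 363)*((-154 + 42)/(-240 + 140)) = (2*(-7)*(23 - 7) - 363)*((-154 + 42)/(-240 + 140)) = (2*(-7)*16 - 363)*(-112/(-100)) = (-224 - 363)*(-112*(-1/100)) = -587*28/25 = -16436/25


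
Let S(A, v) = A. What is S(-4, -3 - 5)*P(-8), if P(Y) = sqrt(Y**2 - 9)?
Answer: -4*sqrt(55) ≈ -29.665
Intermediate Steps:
P(Y) = sqrt(-9 + Y**2)
S(-4, -3 - 5)*P(-8) = -4*sqrt(-9 + (-8)**2) = -4*sqrt(-9 + 64) = -4*sqrt(55)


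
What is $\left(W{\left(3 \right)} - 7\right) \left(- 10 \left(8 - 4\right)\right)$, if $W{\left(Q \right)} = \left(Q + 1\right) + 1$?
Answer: $80$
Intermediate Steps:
$W{\left(Q \right)} = 2 + Q$ ($W{\left(Q \right)} = \left(1 + Q\right) + 1 = 2 + Q$)
$\left(W{\left(3 \right)} - 7\right) \left(- 10 \left(8 - 4\right)\right) = \left(\left(2 + 3\right) - 7\right) \left(- 10 \left(8 - 4\right)\right) = \left(5 - 7\right) \left(\left(-10\right) 4\right) = \left(-2\right) \left(-40\right) = 80$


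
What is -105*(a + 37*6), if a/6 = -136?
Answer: 62370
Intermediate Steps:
a = -816 (a = 6*(-136) = -816)
-105*(a + 37*6) = -105*(-816 + 37*6) = -105*(-816 + 222) = -105*(-594) = 62370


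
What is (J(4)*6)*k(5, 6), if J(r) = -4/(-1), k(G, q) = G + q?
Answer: 264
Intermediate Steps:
J(r) = 4 (J(r) = -4*(-1) = 4)
(J(4)*6)*k(5, 6) = (4*6)*(5 + 6) = 24*11 = 264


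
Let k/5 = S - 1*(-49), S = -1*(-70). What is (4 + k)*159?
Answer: 95241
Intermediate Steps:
S = 70
k = 595 (k = 5*(70 - 1*(-49)) = 5*(70 + 49) = 5*119 = 595)
(4 + k)*159 = (4 + 595)*159 = 599*159 = 95241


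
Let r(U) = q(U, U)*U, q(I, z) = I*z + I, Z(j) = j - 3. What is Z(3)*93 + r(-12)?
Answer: -1584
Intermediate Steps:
Z(j) = -3 + j
q(I, z) = I + I*z
r(U) = U**2*(1 + U) (r(U) = (U*(1 + U))*U = U**2*(1 + U))
Z(3)*93 + r(-12) = (-3 + 3)*93 + (-12)**2*(1 - 12) = 0*93 + 144*(-11) = 0 - 1584 = -1584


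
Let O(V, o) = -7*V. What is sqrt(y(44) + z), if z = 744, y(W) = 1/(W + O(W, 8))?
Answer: sqrt(12963390)/132 ≈ 27.276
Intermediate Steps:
y(W) = -1/(6*W) (y(W) = 1/(W - 7*W) = 1/(-6*W) = -1/(6*W))
sqrt(y(44) + z) = sqrt(-1/6/44 + 744) = sqrt(-1/6*1/44 + 744) = sqrt(-1/264 + 744) = sqrt(196415/264) = sqrt(12963390)/132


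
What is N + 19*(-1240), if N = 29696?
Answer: 6136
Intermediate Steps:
N + 19*(-1240) = 29696 + 19*(-1240) = 29696 - 23560 = 6136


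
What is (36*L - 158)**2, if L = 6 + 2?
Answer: 16900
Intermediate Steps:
L = 8
(36*L - 158)**2 = (36*8 - 158)**2 = (288 - 158)**2 = 130**2 = 16900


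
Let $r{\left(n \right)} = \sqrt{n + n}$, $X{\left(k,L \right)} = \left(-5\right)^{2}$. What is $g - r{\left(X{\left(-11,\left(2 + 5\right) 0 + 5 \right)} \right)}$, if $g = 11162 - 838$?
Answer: $10324 - 5 \sqrt{2} \approx 10317.0$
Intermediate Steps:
$X{\left(k,L \right)} = 25$
$r{\left(n \right)} = \sqrt{2} \sqrt{n}$ ($r{\left(n \right)} = \sqrt{2 n} = \sqrt{2} \sqrt{n}$)
$g = 10324$
$g - r{\left(X{\left(-11,\left(2 + 5\right) 0 + 5 \right)} \right)} = 10324 - \sqrt{2} \sqrt{25} = 10324 - \sqrt{2} \cdot 5 = 10324 - 5 \sqrt{2}$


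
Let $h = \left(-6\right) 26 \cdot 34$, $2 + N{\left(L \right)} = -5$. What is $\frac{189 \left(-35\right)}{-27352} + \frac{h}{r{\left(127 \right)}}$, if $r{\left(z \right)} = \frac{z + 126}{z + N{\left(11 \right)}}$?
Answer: $- \frac{17407327365}{6920056} \approx -2515.5$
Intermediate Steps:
$N{\left(L \right)} = -7$ ($N{\left(L \right)} = -2 - 5 = -7$)
$h = -5304$ ($h = \left(-156\right) 34 = -5304$)
$r{\left(z \right)} = \frac{126 + z}{-7 + z}$ ($r{\left(z \right)} = \frac{z + 126}{z - 7} = \frac{126 + z}{-7 + z}$)
$\frac{189 \left(-35\right)}{-27352} + \frac{h}{r{\left(127 \right)}} = \frac{189 \left(-35\right)}{-27352} - \frac{5304}{\frac{1}{-7 + 127} \left(126 + 127\right)} = \left(-6615\right) \left(- \frac{1}{27352}\right) - \frac{5304}{\frac{1}{120} \cdot 253} = \frac{6615}{27352} - \frac{5304}{\frac{1}{120} \cdot 253} = \frac{6615}{27352} - \frac{5304}{\frac{253}{120}} = \frac{6615}{27352} - \frac{636480}{253} = - \frac{17407327365}{6920056}$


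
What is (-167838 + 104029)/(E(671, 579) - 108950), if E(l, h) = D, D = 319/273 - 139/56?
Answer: 139358856/237949669 ≈ 0.58566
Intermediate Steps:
D = -2869/2184 (D = 319*(1/273) - 139*1/56 = 319/273 - 139/56 = -2869/2184 ≈ -1.3136)
E(l, h) = -2869/2184
(-167838 + 104029)/(E(671, 579) - 108950) = (-167838 + 104029)/(-2869/2184 - 108950) = -63809/(-237949669/2184) = -63809*(-2184/237949669) = 139358856/237949669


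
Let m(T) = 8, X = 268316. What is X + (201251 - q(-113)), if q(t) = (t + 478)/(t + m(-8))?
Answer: 9860980/21 ≈ 4.6957e+5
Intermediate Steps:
q(t) = (478 + t)/(8 + t) (q(t) = (t + 478)/(t + 8) = (478 + t)/(8 + t))
X + (201251 - q(-113)) = 268316 + (201251 - (478 - 113)/(8 - 113)) = 268316 + (201251 - 365/(-105)) = 268316 + (201251 - (-1)*365/105) = 268316 + (201251 - 1*(-73/21)) = 268316 + (201251 + 73/21) = 268316 + 4226344/21 = 9860980/21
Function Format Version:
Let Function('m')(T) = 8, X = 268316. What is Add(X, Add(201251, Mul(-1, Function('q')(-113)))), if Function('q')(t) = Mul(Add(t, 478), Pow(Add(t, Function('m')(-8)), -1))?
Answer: Rational(9860980, 21) ≈ 4.6957e+5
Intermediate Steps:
Function('q')(t) = Mul(Pow(Add(8, t), -1), Add(478, t)) (Function('q')(t) = Mul(Add(t, 478), Pow(Add(t, 8), -1)) = Mul(Add(478, t), Pow(Add(8, t), -1)) = Mul(Pow(Add(8, t), -1), Add(478, t)))
Add(X, Add(201251, Mul(-1, Function('q')(-113)))) = Add(268316, Add(201251, Mul(-1, Mul(Pow(Add(8, -113), -1), Add(478, -113))))) = Add(268316, Add(201251, Mul(-1, Mul(Pow(-105, -1), 365)))) = Add(268316, Add(201251, Mul(-1, Mul(Rational(-1, 105), 365)))) = Add(268316, Add(201251, Mul(-1, Rational(-73, 21)))) = Add(268316, Add(201251, Rational(73, 21))) = Add(268316, Rational(4226344, 21)) = Rational(9860980, 21)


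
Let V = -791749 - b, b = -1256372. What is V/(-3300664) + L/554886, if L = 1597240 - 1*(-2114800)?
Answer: 206799724079/31577452488 ≈ 6.5490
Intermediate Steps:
L = 3712040 (L = 1597240 + 2114800 = 3712040)
V = 464623 (V = -791749 - 1*(-1256372) = -791749 + 1256372 = 464623)
V/(-3300664) + L/554886 = 464623/(-3300664) + 3712040/554886 = 464623*(-1/3300664) + 3712040*(1/554886) = -464623/3300664 + 1856020/277443 = 206799724079/31577452488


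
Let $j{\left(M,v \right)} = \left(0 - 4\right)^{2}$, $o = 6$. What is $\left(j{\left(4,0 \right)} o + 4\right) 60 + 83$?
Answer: $6083$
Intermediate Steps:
$j{\left(M,v \right)} = 16$ ($j{\left(M,v \right)} = \left(-4\right)^{2} = 16$)
$\left(j{\left(4,0 \right)} o + 4\right) 60 + 83 = \left(16 \cdot 6 + 4\right) 60 + 83 = \left(96 + 4\right) 60 + 83 = 100 \cdot 60 + 83 = 6000 + 83 = 6083$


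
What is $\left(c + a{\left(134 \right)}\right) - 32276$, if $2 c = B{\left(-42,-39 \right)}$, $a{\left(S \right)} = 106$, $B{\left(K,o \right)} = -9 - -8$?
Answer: $- \frac{64341}{2} \approx -32171.0$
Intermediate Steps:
$B{\left(K,o \right)} = -1$ ($B{\left(K,o \right)} = -9 + 8 = -1$)
$c = - \frac{1}{2}$ ($c = \frac{1}{2} \left(-1\right) = - \frac{1}{2} \approx -0.5$)
$\left(c + a{\left(134 \right)}\right) - 32276 = \left(- \frac{1}{2} + 106\right) - 32276 = \frac{211}{2} - 32276 = - \frac{64341}{2}$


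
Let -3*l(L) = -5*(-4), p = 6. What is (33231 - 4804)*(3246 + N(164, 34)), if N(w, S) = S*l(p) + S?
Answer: 260391320/3 ≈ 8.6797e+7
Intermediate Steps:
l(L) = -20/3 (l(L) = -(-5)*(-4)/3 = -⅓*20 = -20/3)
N(w, S) = -17*S/3 (N(w, S) = S*(-20/3) + S = -20*S/3 + S = -17*S/3)
(33231 - 4804)*(3246 + N(164, 34)) = (33231 - 4804)*(3246 - 17/3*34) = 28427*(3246 - 578/3) = 28427*(9160/3) = 260391320/3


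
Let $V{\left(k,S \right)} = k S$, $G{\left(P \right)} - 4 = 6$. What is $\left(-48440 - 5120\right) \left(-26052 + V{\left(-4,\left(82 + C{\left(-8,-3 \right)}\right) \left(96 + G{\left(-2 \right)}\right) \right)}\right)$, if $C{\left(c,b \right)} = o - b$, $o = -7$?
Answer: $3166681440$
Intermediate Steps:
$G{\left(P \right)} = 10$ ($G{\left(P \right)} = 4 + 6 = 10$)
$C{\left(c,b \right)} = -7 - b$
$V{\left(k,S \right)} = S k$
$\left(-48440 - 5120\right) \left(-26052 + V{\left(-4,\left(82 + C{\left(-8,-3 \right)}\right) \left(96 + G{\left(-2 \right)}\right) \right)}\right) = \left(-48440 - 5120\right) \left(-26052 + \left(82 - 4\right) \left(96 + 10\right) \left(-4\right)\right) = - 53560 \left(-26052 + \left(82 + \left(-7 + 3\right)\right) 106 \left(-4\right)\right) = - 53560 \left(-26052 + \left(82 - 4\right) 106 \left(-4\right)\right) = - 53560 \left(-26052 + 78 \cdot 106 \left(-4\right)\right) = - 53560 \left(-26052 + 8268 \left(-4\right)\right) = - 53560 \left(-26052 - 33072\right) = \left(-53560\right) \left(-59124\right) = 3166681440$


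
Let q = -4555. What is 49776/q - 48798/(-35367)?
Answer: -512717634/53698895 ≈ -9.5480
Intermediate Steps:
49776/q - 48798/(-35367) = 49776/(-4555) - 48798/(-35367) = 49776*(-1/4555) - 48798*(-1/35367) = -49776/4555 + 16266/11789 = -512717634/53698895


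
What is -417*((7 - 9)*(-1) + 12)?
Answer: -5838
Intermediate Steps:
-417*((7 - 9)*(-1) + 12) = -417*(-2*(-1) + 12) = -417*(2 + 12) = -417*14 = -5838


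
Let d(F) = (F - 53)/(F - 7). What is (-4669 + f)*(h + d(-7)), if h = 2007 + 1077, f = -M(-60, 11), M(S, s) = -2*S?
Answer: -103528602/7 ≈ -1.4790e+7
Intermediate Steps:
f = -120 (f = -(-2)*(-60) = -1*120 = -120)
d(F) = (-53 + F)/(-7 + F)
h = 3084
(-4669 + f)*(h + d(-7)) = (-4669 - 120)*(3084 + (-53 - 7)/(-7 - 7)) = -4789*(3084 - 60/(-14)) = -4789*(3084 - 1/14*(-60)) = -4789*(3084 + 30/7) = -4789*21618/7 = -103528602/7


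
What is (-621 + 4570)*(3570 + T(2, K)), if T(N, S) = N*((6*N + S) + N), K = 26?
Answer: 14413850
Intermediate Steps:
T(N, S) = N*(S + 7*N) (T(N, S) = N*((S + 6*N) + N) = N*(S + 7*N))
(-621 + 4570)*(3570 + T(2, K)) = (-621 + 4570)*(3570 + 2*(26 + 7*2)) = 3949*(3570 + 2*(26 + 14)) = 3949*(3570 + 2*40) = 3949*(3570 + 80) = 3949*3650 = 14413850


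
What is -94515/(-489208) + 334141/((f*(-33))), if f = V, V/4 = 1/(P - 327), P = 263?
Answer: 2615434324243/16143864 ≈ 1.6201e+5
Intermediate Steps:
V = -1/16 (V = 4/(263 - 327) = 4/(-64) = 4*(-1/64) = -1/16 ≈ -0.062500)
f = -1/16 ≈ -0.062500
-94515/(-489208) + 334141/((f*(-33))) = -94515/(-489208) + 334141/((-1/16*(-33))) = -94515*(-1/489208) + 334141/(33/16) = 94515/489208 + 334141*(16/33) = 94515/489208 + 5346256/33 = 2615434324243/16143864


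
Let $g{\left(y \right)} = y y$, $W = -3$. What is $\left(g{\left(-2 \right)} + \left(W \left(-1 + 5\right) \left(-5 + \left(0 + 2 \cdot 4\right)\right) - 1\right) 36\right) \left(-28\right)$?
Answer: $37184$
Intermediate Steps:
$g{\left(y \right)} = y^{2}$
$\left(g{\left(-2 \right)} + \left(W \left(-1 + 5\right) \left(-5 + \left(0 + 2 \cdot 4\right)\right) - 1\right) 36\right) \left(-28\right) = \left(\left(-2\right)^{2} + \left(- 3 \left(-1 + 5\right) \left(-5 + \left(0 + 2 \cdot 4\right)\right) - 1\right) 36\right) \left(-28\right) = \left(4 + \left(- 3 \cdot 4 \left(-5 + \left(0 + 8\right)\right) - 1\right) 36\right) \left(-28\right) = \left(4 + \left(- 3 \cdot 4 \left(-5 + 8\right) - 1\right) 36\right) \left(-28\right) = \left(4 + \left(- 3 \cdot 4 \cdot 3 - 1\right) 36\right) \left(-28\right) = \left(4 + \left(\left(-3\right) 12 - 1\right) 36\right) \left(-28\right) = \left(4 + \left(-36 - 1\right) 36\right) \left(-28\right) = \left(4 - 1332\right) \left(-28\right) = \left(-1328\right) \left(-28\right) = 37184$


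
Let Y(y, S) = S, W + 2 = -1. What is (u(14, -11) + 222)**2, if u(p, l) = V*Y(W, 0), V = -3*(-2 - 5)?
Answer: 49284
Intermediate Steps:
W = -3 (W = -2 - 1 = -3)
V = 21 (V = -3*(-7) = 21)
u(p, l) = 0 (u(p, l) = 21*0 = 0)
(u(14, -11) + 222)**2 = (0 + 222)**2 = 222**2 = 49284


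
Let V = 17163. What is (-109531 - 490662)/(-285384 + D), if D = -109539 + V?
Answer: 600193/377760 ≈ 1.5888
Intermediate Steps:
D = -92376 (D = -109539 + 17163 = -92376)
(-109531 - 490662)/(-285384 + D) = (-109531 - 490662)/(-285384 - 92376) = -600193/(-377760) = -600193*(-1/377760) = 600193/377760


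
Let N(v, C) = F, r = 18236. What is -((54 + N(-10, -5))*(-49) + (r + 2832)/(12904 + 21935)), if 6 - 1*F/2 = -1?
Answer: 116062480/34839 ≈ 3331.4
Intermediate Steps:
F = 14 (F = 12 - 2*(-1) = 12 + 2 = 14)
N(v, C) = 14
-((54 + N(-10, -5))*(-49) + (r + 2832)/(12904 + 21935)) = -((54 + 14)*(-49) + (18236 + 2832)/(12904 + 21935)) = -(68*(-49) + 21068/34839) = -(-3332 + 21068*(1/34839)) = -(-3332 + 21068/34839) = -1*(-116062480/34839) = 116062480/34839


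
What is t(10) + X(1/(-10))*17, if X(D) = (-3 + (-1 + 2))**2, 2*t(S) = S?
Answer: 73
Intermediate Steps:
t(S) = S/2
X(D) = 4 (X(D) = (-3 + 1)**2 = (-2)**2 = 4)
t(10) + X(1/(-10))*17 = (1/2)*10 + 4*17 = 5 + 68 = 73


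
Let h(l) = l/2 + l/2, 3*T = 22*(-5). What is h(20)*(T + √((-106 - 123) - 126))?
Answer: -2200/3 + 20*I*√355 ≈ -733.33 + 376.83*I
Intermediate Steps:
T = -110/3 (T = (22*(-5))/3 = (⅓)*(-110) = -110/3 ≈ -36.667)
h(l) = l (h(l) = l*(½) + l*(½) = l/2 + l/2 = l)
h(20)*(T + √((-106 - 123) - 126)) = 20*(-110/3 + √((-106 - 123) - 126)) = 20*(-110/3 + √(-229 - 126)) = 20*(-110/3 + √(-355)) = 20*(-110/3 + I*√355) = -2200/3 + 20*I*√355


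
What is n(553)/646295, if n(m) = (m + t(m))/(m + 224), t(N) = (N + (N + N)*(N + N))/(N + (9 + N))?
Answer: 20224/6152976975 ≈ 3.2869e-6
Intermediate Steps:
t(N) = (N + 4*N**2)/(9 + 2*N) (t(N) = (N + (2*N)*(2*N))/(9 + 2*N) = (N + 4*N**2)/(9 + 2*N))
n(m) = (m + m*(1 + 4*m)/(9 + 2*m))/(224 + m) (n(m) = (m + m*(1 + 4*m)/(9 + 2*m))/(m + 224) = (m + m*(1 + 4*m)/(9 + 2*m))/(224 + m))
n(553)/646295 = (2*553*(5 + 3*553)/((9 + 2*553)*(224 + 553)))/646295 = (2*553*(5 + 1659)/((9 + 1106)*777))*(1/646295) = (2*553*(1/777)*1664/1115)*(1/646295) = (2*553*(1/1115)*(1/777)*1664)*(1/646295) = (262912/123765)*(1/646295) = 20224/6152976975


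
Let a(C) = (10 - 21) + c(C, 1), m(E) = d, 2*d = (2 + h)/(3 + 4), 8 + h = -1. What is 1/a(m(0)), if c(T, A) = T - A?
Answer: -2/25 ≈ -0.080000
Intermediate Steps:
h = -9 (h = -8 - 1 = -9)
d = -1/2 (d = ((2 - 9)/(3 + 4))/2 = (-7/7)/2 = (-7*1/7)/2 = (1/2)*(-1) = -1/2 ≈ -0.50000)
m(E) = -1/2
a(C) = -12 + C (a(C) = (10 - 21) + (C - 1*1) = -11 + (C - 1) = -11 + (-1 + C) = -12 + C)
1/a(m(0)) = 1/(-12 - 1/2) = 1/(-25/2) = -2/25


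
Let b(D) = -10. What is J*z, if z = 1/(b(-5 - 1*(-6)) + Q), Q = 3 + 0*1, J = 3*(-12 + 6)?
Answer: 18/7 ≈ 2.5714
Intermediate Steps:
J = -18 (J = 3*(-6) = -18)
Q = 3 (Q = 3 + 0 = 3)
z = -⅐ (z = 1/(-10 + 3) = 1/(-7) = -⅐ ≈ -0.14286)
J*z = -18*(-⅐) = 18/7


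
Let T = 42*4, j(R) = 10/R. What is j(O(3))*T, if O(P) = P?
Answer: 560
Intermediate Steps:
T = 168
j(O(3))*T = (10/3)*168 = 560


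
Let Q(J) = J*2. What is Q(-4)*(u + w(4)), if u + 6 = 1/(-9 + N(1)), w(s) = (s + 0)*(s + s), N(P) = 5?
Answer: -206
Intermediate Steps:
Q(J) = 2*J
w(s) = 2*s² (w(s) = s*(2*s) = 2*s²)
u = -25/4 (u = -6 + 1/(-9 + 5) = -6 + 1/(-4) = -6 - ¼ = -25/4 ≈ -6.2500)
Q(-4)*(u + w(4)) = (2*(-4))*(-25/4 + 2*4²) = -8*(-25/4 + 2*16) = -8*(-25/4 + 32) = -8*103/4 = -206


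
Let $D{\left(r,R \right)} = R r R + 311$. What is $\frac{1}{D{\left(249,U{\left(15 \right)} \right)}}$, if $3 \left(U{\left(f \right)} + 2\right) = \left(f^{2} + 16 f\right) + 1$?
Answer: $\frac{3}{17563733} \approx 1.7081 \cdot 10^{-7}$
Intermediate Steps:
$U{\left(f \right)} = - \frac{5}{3} + \frac{f^{2}}{3} + \frac{16 f}{3}$ ($U{\left(f \right)} = -2 + \frac{\left(f^{2} + 16 f\right) + 1}{3} = -2 + \frac{1 + f^{2} + 16 f}{3} = -2 + \left(\frac{1}{3} + \frac{f^{2}}{3} + \frac{16 f}{3}\right) = - \frac{5}{3} + \frac{f^{2}}{3} + \frac{16 f}{3}$)
$D{\left(r,R \right)} = 311 + r R^{2}$ ($D{\left(r,R \right)} = r R^{2} + 311 = 311 + r R^{2}$)
$\frac{1}{D{\left(249,U{\left(15 \right)} \right)}} = \frac{1}{311 + 249 \left(- \frac{5}{3} + \frac{15^{2}}{3} + \frac{16}{3} \cdot 15\right)^{2}} = \frac{1}{311 + 249 \left(- \frac{5}{3} + \frac{1}{3} \cdot 225 + 80\right)^{2}} = \frac{1}{311 + 249 \left(- \frac{5}{3} + 75 + 80\right)^{2}} = \frac{1}{311 + 249 \left(\frac{460}{3}\right)^{2}} = \frac{1}{311 + 249 \cdot \frac{211600}{9}} = \frac{1}{311 + \frac{17562800}{3}} = \frac{1}{\frac{17563733}{3}} = \frac{3}{17563733}$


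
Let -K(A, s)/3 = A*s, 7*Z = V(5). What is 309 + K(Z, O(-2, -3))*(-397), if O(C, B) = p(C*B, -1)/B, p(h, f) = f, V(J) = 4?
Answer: 3751/7 ≈ 535.86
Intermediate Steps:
Z = 4/7 (Z = (1/7)*4 = 4/7 ≈ 0.57143)
O(C, B) = -1/B
K(A, s) = -3*A*s
309 + K(Z, O(-2, -3))*(-397) = 309 - 3*4/7*(-1/(-3))*(-397) = 309 - 3*4/7*(-1*(-1/3))*(-397) = 309 - 3*4/7*1/3*(-397) = 309 - 4/7*(-397) = 309 + 1588/7 = 3751/7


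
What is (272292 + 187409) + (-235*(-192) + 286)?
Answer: 505107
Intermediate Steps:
(272292 + 187409) + (-235*(-192) + 286) = 459701 + (45120 + 286) = 459701 + 45406 = 505107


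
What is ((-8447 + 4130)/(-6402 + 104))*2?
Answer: 4317/3149 ≈ 1.3709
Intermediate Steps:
((-8447 + 4130)/(-6402 + 104))*2 = -4317/(-6298)*2 = -4317*(-1/6298)*2 = (4317/6298)*2 = 4317/3149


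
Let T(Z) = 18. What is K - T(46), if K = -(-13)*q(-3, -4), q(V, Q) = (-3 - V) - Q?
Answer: 34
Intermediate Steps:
q(V, Q) = -3 - Q - V
K = 52 (K = -(-13)*(-3 - 1*(-4) - 1*(-3)) = -(-13)*(-3 + 4 + 3) = -(-13)*4 = -13*(-4) = 52)
K - T(46) = 52 - 1*18 = 52 - 18 = 34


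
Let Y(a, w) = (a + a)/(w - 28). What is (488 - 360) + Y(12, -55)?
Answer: 10600/83 ≈ 127.71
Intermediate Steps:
Y(a, w) = 2*a/(-28 + w) (Y(a, w) = (2*a)/(-28 + w) = 2*a/(-28 + w))
(488 - 360) + Y(12, -55) = (488 - 360) + 2*12/(-28 - 55) = 128 + 2*12/(-83) = 128 + 2*12*(-1/83) = 128 - 24/83 = 10600/83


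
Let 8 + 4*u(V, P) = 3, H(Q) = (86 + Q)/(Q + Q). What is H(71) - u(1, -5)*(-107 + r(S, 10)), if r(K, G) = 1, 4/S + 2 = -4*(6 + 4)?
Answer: -9329/71 ≈ -131.39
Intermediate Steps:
H(Q) = (86 + Q)/(2*Q) (H(Q) = (86 + Q)/((2*Q)) = (86 + Q)*(1/(2*Q)) = (86 + Q)/(2*Q))
u(V, P) = -5/4 (u(V, P) = -2 + (¼)*3 = -2 + ¾ = -5/4)
S = -2/21 (S = 4/(-2 - 4*(6 + 4)) = 4/(-2 - 4*10) = 4/(-2 - 40) = 4/(-42) = 4*(-1/42) = -2/21 ≈ -0.095238)
H(71) - u(1, -5)*(-107 + r(S, 10)) = (½)*(86 + 71)/71 - (-5)*(-107 + 1)/4 = (½)*(1/71)*157 - (-5)*(-106)/4 = 157/142 - 1*265/2 = 157/142 - 265/2 = -9329/71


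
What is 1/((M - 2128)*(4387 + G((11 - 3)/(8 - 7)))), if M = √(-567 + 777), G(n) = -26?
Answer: -152/1410526201 - √210/19747366814 ≈ -1.0849e-7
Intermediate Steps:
M = √210 ≈ 14.491
1/((M - 2128)*(4387 + G((11 - 3)/(8 - 7)))) = 1/((√210 - 2128)*(4387 - 26)) = 1/((-2128 + √210)*4361) = 1/(-9280208 + 4361*√210)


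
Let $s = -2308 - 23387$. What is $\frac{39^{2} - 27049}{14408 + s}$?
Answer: $\frac{25528}{11287} \approx 2.2617$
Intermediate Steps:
$s = -25695$ ($s = -2308 - 23387 = -25695$)
$\frac{39^{2} - 27049}{14408 + s} = \frac{39^{2} - 27049}{14408 - 25695} = \frac{1521 - 27049}{-11287} = \left(-25528\right) \left(- \frac{1}{11287}\right) = \frac{25528}{11287}$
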